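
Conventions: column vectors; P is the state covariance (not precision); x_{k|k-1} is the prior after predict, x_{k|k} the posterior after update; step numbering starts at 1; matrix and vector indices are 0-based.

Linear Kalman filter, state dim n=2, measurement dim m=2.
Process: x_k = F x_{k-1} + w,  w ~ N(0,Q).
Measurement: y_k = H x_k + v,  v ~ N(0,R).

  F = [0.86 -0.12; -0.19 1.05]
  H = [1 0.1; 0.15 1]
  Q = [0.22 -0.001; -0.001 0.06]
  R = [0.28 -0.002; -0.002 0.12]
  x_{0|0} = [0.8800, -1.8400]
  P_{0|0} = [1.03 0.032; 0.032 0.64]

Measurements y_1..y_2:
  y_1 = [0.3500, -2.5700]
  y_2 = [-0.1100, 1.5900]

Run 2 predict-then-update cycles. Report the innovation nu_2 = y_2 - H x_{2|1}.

step 1: x^-=[0.9776, -2.0992]  P^-=[0.9844 -0.2203; -0.2203 0.7900]  S=[1.2282 0.0010; 0.0010 0.8661]  K=[0.7836 -0.0848; -0.1158 0.8742]  nu=[-0.4177, -0.6174]  x^+=[0.7027, -2.5906]  P^+=[0.2241 -0.0454; -0.0454 0.1119]
step 2: x^-=[0.9152, -2.8536]  P^-=[0.3967 -0.0937; -0.0937 0.2096]  S=[0.6601 -0.0167; -0.0167 0.3104]  K=[0.5848 -0.0788; -0.0945 0.6249]  nu=[-0.7398, 4.3063]  x^+=[0.1430, -0.0928]  P^+=[0.1675 -0.0358; -0.0358 0.0805]

innov = [-0.7398, 4.3063]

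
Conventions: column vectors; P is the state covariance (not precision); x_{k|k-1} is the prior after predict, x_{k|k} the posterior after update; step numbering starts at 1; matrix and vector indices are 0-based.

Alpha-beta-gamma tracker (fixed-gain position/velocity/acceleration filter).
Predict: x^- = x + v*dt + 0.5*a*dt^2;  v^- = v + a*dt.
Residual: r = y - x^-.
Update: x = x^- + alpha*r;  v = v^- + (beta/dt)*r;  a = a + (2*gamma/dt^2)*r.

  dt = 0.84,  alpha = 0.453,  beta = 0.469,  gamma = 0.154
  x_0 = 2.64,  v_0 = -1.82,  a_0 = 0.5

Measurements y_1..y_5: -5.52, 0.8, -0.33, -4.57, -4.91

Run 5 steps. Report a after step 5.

a_post = -0.0014

step 1: x_pred=1.2876  r=-6.8076  x^+=-1.7962  v^+=-5.2009  a^+=-2.4716
step 2: x_pred=-7.0370  r=7.8370  x^+=-3.4868  v^+=-2.9014  a^+=0.9493
step 3: x_pred=-5.5891  r=5.2591  x^+=-3.2067  v^+=0.8324  a^+=3.2450
step 4: x_pred=-1.3627  r=-3.2073  x^+=-2.8156  v^+=1.7674  a^+=1.8449
step 5: x_pred=-0.6801  r=-4.2299  x^+=-2.5962  v^+=0.9554  a^+=-0.0014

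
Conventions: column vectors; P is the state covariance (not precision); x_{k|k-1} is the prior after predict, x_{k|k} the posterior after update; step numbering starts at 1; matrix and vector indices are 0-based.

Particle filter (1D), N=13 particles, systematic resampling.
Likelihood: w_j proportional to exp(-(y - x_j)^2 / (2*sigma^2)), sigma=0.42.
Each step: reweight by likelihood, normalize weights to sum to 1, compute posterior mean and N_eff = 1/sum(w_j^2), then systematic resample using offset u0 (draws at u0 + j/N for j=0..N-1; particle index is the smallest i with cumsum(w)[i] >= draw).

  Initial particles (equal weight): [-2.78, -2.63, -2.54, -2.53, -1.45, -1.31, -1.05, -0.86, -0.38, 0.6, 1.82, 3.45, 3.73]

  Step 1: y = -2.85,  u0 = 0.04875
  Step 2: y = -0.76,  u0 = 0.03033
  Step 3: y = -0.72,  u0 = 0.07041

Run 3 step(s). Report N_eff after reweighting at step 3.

N_eff = 11.3257

step 1: w=[0.2924, 0.2585, 0.2258, 0.2218, 0.0011, 0.0004, 0.0000, 0.0000, 0.0000, 0.0000, 0.0000, 0.0000, 0.0000]  mean=-2.6295  Neff=3.9607  idx=[0, 0, 0, 0, 1, 1, 1, 2, 2, 2, 3, 3, 3]
step 2: w=[0.0097, 0.0097, 0.0097, 0.0097, 0.0505, 0.0505, 0.0505, 0.1282, 0.1282, 0.1282, 0.1417, 0.1417, 0.1417]  mean=-2.5587  Neff=8.5034  idx=[3, 5, 6, 7, 8, 8, 9, 9, 10, 11, 11, 12, 12]
step 3: w=[0.0063, 0.0339, 0.0339, 0.0878, 0.0878, 0.0878, 0.0878, 0.0878, 0.0973, 0.0973, 0.0973, 0.0973, 0.0973]  mean=-2.5427  Neff=11.3257  idx=[2, 3, 4, 5, 6, 7, 8, 8, 9, 10, 11, 12, 12]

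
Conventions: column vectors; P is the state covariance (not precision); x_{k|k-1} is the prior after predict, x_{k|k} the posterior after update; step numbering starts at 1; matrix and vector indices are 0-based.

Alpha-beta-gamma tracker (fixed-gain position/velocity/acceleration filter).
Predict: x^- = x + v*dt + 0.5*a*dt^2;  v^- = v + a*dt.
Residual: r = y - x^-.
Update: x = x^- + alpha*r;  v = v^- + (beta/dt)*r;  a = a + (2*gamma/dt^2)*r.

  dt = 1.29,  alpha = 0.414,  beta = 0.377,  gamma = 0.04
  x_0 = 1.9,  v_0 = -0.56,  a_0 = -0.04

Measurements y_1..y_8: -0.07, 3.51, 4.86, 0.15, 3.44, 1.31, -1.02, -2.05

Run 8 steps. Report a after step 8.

a_post = -0.2890

step 1: x_pred=1.1443  r=-1.2143  x^+=0.6416  v^+=-0.9665  a^+=-0.0984
step 2: x_pred=-0.6870  r=4.1970  x^+=1.0505  v^+=0.1332  a^+=0.1034
step 3: x_pred=1.3084  r=3.5516  x^+=2.7787  v^+=1.3045  a^+=0.2741
step 4: x_pred=4.6897  r=-4.5397  x^+=2.8102  v^+=0.3314  a^+=0.0559
step 5: x_pred=3.2843  r=0.1557  x^+=3.3488  v^+=0.4490  a^+=0.0634
step 6: x_pred=3.9808  r=-2.6708  x^+=2.8751  v^+=-0.2497  a^+=-0.0650
step 7: x_pred=2.4988  r=-3.5188  x^+=1.0420  v^+=-1.3620  a^+=-0.2342
step 8: x_pred=-0.9098  r=-1.1402  x^+=-1.3818  v^+=-1.9973  a^+=-0.2890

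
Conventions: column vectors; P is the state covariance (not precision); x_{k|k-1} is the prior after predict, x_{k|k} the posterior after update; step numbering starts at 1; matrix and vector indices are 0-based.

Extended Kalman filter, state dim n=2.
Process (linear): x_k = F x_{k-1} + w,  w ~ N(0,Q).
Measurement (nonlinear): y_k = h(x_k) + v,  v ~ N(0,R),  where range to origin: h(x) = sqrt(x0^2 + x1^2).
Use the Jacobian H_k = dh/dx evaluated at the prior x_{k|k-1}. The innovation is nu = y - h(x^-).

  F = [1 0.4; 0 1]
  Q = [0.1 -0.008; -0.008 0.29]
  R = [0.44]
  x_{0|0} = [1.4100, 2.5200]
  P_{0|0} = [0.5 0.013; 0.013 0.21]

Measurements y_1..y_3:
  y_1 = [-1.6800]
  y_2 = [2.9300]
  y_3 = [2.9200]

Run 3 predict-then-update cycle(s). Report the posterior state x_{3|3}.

x_post = [1.6097, 2.1165]

step 1: x^-=[2.4180, 2.5200]  P^-=[0.6440 0.0890; 0.0890 0.5000]  H_jac=[0.6924 0.7216]  S=[1.0980]  K=[0.4646; 0.3847]  nu=[-5.1724]  x^+=[0.0150, 0.5301]  P^+=[0.4070 -0.1072; -0.1072 0.3375]
step 2: x^-=[0.2270, 0.5301]  P^-=[0.4752 0.0198; 0.0198 0.6275]  H_jac=[0.3936 0.9193]  S=[1.0582]  K=[0.1939; 0.5525]  nu=[2.3534]  x^+=[0.6834, 1.8302]  P^+=[0.4354 -0.0936; -0.0936 0.3045]
step 3: x^-=[1.4155, 1.8302]  P^-=[0.5092 0.0202; 0.0202 0.5945]  H_jac=[0.6118 0.7910]  S=[1.0221]  K=[0.3204; 0.4722]  nu=[0.6063]  x^+=[1.6097, 2.1165]  P^+=[0.4043 -0.1345; -0.1345 0.3666]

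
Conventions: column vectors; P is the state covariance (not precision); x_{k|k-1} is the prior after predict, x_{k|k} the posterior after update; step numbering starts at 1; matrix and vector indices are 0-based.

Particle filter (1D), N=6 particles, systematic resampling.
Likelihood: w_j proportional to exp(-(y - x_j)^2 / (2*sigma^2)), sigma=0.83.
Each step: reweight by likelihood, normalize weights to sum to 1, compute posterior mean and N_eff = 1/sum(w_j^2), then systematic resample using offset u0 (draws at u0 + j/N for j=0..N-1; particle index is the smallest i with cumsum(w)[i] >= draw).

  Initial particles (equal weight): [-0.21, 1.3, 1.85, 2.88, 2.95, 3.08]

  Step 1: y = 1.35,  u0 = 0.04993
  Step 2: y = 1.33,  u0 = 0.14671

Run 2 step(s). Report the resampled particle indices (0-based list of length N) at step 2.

step 1: w=[0.0696, 0.4064, 0.3396, 0.0745, 0.0635, 0.0464]  mean=1.6867  Neff=3.3660  idx=[0, 1, 1, 2, 2, 3]
step 2: w=[0.0448, 0.2501, 0.2501, 0.2057, 0.2057, 0.0438]  mean=1.5278  Neff=4.6818  idx=[1, 2, 2, 3, 4, 5]

resampled_idx = [1, 2, 2, 3, 4, 5]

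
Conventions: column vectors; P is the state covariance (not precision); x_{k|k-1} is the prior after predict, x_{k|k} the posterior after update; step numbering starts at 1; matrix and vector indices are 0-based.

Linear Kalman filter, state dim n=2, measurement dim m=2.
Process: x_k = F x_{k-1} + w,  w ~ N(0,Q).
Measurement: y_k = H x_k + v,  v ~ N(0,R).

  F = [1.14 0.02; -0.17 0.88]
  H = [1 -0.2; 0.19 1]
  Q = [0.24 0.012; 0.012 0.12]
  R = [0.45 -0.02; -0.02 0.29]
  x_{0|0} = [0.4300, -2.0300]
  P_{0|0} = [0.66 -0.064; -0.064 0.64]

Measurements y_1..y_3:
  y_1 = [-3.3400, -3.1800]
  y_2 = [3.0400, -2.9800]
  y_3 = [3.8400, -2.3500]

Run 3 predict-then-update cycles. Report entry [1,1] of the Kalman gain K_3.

step 1: x^-=[0.4496, -1.8595]  P^-=[1.0951 -0.1686; -0.1686 0.6538]  S=[1.6387 -0.1049; -0.1049 0.9193]  K=[0.6967 0.1224; -0.1404 0.6604]  nu=[-4.1615, -1.4059]  x^+=[-2.6218, -2.2035]  P^+=[0.3038 -0.0362; -0.0362 0.2012]
step 2: x^-=[-3.0329, -1.4934]  P^-=[0.6333 -0.0795; -0.0795 0.2954]  S=[1.1269 -0.0352; -0.0352 0.5781]  K=[0.5794 0.1059; -0.1080 0.4783]  nu=[5.7742, -0.9103]  x^+=[0.2162, -2.5526]  P^+=[0.2528 -0.0289; -0.0289 0.1464]
step 3: x^-=[0.1954, -2.2830]  P^-=[0.5673 -0.0633; -0.0633 0.2493]  S=[1.0526 -0.0230; -0.0230 0.5357]  K=[0.5533 0.1068; -0.0979 0.4387]  nu=[3.1880, -0.1041]  x^+=[1.9483, -2.6409]  P^+=[0.2417 -0.0260; -0.0260 0.1341]

K[1,1] = 0.4387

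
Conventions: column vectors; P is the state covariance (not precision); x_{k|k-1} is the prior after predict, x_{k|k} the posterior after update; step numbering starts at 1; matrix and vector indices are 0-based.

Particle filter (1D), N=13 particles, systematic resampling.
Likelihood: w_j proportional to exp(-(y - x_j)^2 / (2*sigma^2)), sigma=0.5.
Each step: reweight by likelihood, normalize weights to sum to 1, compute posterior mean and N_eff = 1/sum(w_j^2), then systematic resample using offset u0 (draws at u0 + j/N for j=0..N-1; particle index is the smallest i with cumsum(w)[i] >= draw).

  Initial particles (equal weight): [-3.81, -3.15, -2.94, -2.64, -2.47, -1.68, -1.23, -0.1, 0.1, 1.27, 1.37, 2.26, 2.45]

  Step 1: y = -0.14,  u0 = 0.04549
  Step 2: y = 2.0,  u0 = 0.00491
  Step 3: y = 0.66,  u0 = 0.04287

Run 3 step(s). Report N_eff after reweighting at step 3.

step 1: w=[0.0000, 0.0000, 0.0000, 0.0000, 0.0000, 0.0043, 0.0460, 0.4937, 0.4414, 0.0093, 0.0052, 0.0000, 0.0000]  mean=-0.0502  Neff=2.2681  idx=[6, 7, 7, 7, 7, 7, 7, 8, 8, 8, 8, 8, 8]
step 2: w=[0.0000, 0.0280, 0.0280, 0.0280, 0.0280, 0.0280, 0.0280, 0.1387, 0.1387, 0.1387, 0.1387, 0.1387, 0.1387]  mean=0.0664  Neff=8.3279  idx=[1, 3, 6, 7, 8, 8, 9, 9, 10, 10, 11, 11, 12]
step 3: w=[0.0501, 0.0501, 0.0501, 0.0850, 0.0850, 0.0850, 0.0850, 0.0850, 0.0850, 0.0850, 0.0850, 0.0850, 0.0850]  mean=0.0699  Neff=12.5429  idx=[0, 2, 3, 4, 5, 6, 7, 8, 8, 9, 10, 11, 12]

N_eff = 12.5429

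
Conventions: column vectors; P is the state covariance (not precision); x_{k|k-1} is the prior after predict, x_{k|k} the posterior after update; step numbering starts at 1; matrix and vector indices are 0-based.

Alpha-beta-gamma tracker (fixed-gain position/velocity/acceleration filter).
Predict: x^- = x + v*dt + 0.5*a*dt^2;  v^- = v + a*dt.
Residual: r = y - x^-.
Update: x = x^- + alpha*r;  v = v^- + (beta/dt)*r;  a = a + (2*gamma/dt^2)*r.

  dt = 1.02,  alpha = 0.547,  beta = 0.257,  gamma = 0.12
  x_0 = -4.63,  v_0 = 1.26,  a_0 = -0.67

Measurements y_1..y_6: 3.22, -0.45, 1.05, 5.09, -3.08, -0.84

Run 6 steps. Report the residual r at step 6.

resid = 0.0298

step 1: x_pred=-3.6933  r=6.9133  x^+=0.0883  v^+=2.3185  a^+=0.9248
step 2: x_pred=2.9342  r=-3.3842  x^+=1.0830  v^+=2.4091  a^+=0.1441
step 3: x_pred=3.6153  r=-2.5653  x^+=2.2121  v^+=1.9097  a^+=-0.4476
step 4: x_pred=3.9271  r=1.1629  x^+=4.5632  v^+=1.7461  a^+=-0.1794
step 5: x_pred=6.2509  r=-9.3309  x^+=1.1469  v^+=-0.7879  a^+=-2.3319
step 6: x_pred=-0.8698  r=0.0298  x^+=-0.8535  v^+=-3.1589  a^+=-2.3250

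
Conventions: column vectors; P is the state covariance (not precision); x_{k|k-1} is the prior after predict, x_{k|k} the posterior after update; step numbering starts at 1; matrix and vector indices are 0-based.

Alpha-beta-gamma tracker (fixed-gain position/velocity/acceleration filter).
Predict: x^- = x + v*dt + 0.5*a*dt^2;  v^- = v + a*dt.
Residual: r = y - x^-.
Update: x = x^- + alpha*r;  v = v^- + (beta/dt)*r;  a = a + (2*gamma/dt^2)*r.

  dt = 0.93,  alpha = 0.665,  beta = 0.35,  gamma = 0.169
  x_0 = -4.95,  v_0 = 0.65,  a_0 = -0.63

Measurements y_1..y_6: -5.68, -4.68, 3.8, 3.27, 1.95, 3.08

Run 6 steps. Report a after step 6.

step 1: x_pred=-4.6179  r=-1.0621  x^+=-5.3242  v^+=-0.3356  a^+=-1.0450
step 2: x_pred=-6.0882  r=1.4082  x^+=-5.1518  v^+=-0.7775  a^+=-0.4947
step 3: x_pred=-6.0888  r=9.8888  x^+=0.4873  v^+=2.4840  a^+=3.3698
step 4: x_pred=4.2546  r=-0.9846  x^+=3.5999  v^+=5.2473  a^+=2.9850
step 5: x_pred=9.7707  r=-7.8207  x^+=4.5699  v^+=5.0801  a^+=-0.0713
step 6: x_pred=9.2636  r=-6.1836  x^+=5.1515  v^+=2.6866  a^+=-2.4879

a_post = -2.4879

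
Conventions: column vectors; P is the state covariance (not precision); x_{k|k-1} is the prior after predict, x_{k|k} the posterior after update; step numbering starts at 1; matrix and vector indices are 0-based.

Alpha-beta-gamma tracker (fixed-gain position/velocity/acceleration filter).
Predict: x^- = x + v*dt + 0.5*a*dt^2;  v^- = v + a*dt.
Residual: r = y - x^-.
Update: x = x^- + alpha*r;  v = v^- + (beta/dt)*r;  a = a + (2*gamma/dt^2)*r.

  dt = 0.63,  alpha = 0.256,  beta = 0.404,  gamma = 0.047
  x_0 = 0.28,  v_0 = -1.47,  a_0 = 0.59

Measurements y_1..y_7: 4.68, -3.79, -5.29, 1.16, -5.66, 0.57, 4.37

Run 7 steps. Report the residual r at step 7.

step 1: x_pred=-0.5290  r=5.2090  x^+=0.8045  v^+=2.2421  a^+=1.8237
step 2: x_pred=2.5789  r=-6.3689  x^+=0.9485  v^+=-0.6932  a^+=0.3153
step 3: x_pred=0.5743  r=-5.8643  x^+=-0.9269  v^+=-4.2552  a^+=-1.0736
step 4: x_pred=-3.8208  r=4.9808  x^+=-2.5457  v^+=-1.7375  a^+=0.1060
step 5: x_pred=-3.6193  r=-2.0407  x^+=-4.1417  v^+=-2.9794  a^+=-0.3773
step 6: x_pred=-6.0936  r=6.6636  x^+=-4.3877  v^+=1.0561  a^+=1.2009
step 7: x_pred=-3.4841  r=7.8541  x^+=-1.4734  v^+=6.8492  a^+=3.0610

resid = 7.8541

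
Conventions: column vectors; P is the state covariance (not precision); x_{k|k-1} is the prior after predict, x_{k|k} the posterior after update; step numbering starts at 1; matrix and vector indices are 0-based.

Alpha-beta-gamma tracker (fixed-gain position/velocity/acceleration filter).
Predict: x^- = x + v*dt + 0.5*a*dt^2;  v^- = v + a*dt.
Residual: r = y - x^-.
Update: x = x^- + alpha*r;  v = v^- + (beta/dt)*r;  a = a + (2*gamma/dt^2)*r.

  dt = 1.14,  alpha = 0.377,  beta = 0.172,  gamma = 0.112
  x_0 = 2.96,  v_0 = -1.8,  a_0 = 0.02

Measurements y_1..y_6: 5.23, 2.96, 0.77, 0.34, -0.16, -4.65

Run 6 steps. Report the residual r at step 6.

resid = -7.0885

step 1: x_pred=0.9210  r=4.3090  x^+=2.5455  v^+=-1.1271  a^+=0.7627
step 2: x_pred=1.7562  r=1.2038  x^+=2.2101  v^+=-0.0760  a^+=0.9702
step 3: x_pred=2.7539  r=-1.9839  x^+=2.0060  v^+=0.7307  a^+=0.6282
step 4: x_pred=3.2472  r=-2.9072  x^+=2.1512  v^+=1.0083  a^+=0.1272
step 5: x_pred=3.3833  r=-3.5433  x^+=2.0475  v^+=0.6186  a^+=-0.4836
step 6: x_pred=2.4385  r=-7.0885  x^+=-0.2339  v^+=-1.0021  a^+=-1.7053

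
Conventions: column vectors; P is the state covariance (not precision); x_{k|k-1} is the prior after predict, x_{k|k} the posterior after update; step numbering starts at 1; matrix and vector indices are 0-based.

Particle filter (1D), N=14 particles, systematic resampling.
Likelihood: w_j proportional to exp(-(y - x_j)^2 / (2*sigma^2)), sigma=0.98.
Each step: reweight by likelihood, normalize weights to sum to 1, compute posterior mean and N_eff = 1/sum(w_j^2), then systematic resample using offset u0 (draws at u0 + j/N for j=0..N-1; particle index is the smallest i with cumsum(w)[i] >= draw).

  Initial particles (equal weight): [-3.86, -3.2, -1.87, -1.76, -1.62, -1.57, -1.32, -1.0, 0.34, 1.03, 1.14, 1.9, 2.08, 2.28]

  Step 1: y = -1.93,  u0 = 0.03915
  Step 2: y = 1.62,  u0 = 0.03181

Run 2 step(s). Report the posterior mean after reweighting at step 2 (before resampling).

step 1: w=[0.0240, 0.0721, 0.1665, 0.1644, 0.1587, 0.1560, 0.1375, 0.1064, 0.0114, 0.0017, 0.0012, 0.0001, 0.0000, 0.0000]  mean=-1.7064  Neff=7.1234  idx=[1, 2, 2, 2, 3, 3, 4, 4, 5, 5, 6, 6, 7, 7]
step 2: w=[0.0001, 0.0164, 0.0164, 0.0164, 0.0243, 0.0243, 0.0394, 0.0394, 0.0466, 0.0466, 0.1035, 0.1035, 0.2614, 0.2614]  mean=-1.2483  Neff=5.9678  idx=[2, 6, 7, 9, 10, 11, 11, 12, 12, 12, 13, 13, 13, 13]

post_mean = -1.2483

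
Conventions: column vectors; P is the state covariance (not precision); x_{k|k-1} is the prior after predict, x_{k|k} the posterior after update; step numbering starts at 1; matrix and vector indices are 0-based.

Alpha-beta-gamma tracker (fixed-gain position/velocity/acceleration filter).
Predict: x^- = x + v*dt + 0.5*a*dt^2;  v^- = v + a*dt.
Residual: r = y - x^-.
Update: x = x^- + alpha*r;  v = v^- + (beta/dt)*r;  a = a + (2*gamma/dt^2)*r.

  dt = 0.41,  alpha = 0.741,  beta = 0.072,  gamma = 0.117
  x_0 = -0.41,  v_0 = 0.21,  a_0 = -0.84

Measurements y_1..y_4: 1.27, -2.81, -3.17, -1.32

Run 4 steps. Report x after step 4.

x_post = -2.0227

step 1: x_pred=-0.3945  r=1.6645  x^+=0.8389  v^+=0.1579  a^+=1.4770
step 2: x_pred=1.0278  r=-3.8378  x^+=-1.8160  v^+=0.0895  a^+=-3.8653
step 3: x_pred=-2.1042  r=-1.0658  x^+=-2.8940  v^+=-1.6824  a^+=-5.3489
step 4: x_pred=-4.0333  r=2.7133  x^+=-2.0227  v^+=-3.3990  a^+=-1.5719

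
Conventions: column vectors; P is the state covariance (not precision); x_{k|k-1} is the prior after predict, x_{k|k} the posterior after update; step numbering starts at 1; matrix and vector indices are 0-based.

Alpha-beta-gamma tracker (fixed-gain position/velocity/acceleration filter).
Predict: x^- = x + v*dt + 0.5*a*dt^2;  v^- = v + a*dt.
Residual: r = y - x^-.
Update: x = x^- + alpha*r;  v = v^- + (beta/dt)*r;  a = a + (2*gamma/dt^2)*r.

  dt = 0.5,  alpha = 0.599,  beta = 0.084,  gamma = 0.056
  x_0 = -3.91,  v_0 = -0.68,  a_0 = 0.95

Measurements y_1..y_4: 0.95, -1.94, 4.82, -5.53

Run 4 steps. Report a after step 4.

step 1: x_pred=-4.1312  r=5.0812  x^+=-1.0876  v^+=0.6486  a^+=3.2264
step 2: x_pred=-0.3600  r=-1.5800  x^+=-1.3064  v^+=1.9964  a^+=2.5185
step 3: x_pred=0.0066  r=4.8134  x^+=2.8898  v^+=4.0643  a^+=4.6749
step 4: x_pred=5.5064  r=-11.0364  x^+=-1.1044  v^+=4.5477  a^+=-0.2694

a_post = -0.2694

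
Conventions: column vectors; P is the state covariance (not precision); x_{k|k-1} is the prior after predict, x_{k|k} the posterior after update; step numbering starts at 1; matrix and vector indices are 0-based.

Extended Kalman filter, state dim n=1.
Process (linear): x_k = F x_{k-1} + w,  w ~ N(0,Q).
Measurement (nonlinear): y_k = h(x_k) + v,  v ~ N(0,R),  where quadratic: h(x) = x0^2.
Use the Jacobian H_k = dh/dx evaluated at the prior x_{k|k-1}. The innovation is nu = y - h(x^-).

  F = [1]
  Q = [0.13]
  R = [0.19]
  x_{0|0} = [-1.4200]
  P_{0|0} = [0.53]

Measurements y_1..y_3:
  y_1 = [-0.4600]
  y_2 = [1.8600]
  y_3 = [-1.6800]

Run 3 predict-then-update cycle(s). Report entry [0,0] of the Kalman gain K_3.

step 1: x^-=[-1.4200]  P^-=[0.6600]  H_jac=[-2.8400]  S=[5.5133]  K=[-0.3400]  nu=[-2.4764]  x^+=[-0.5781]  P^+=[0.0227]
step 2: x^-=[-0.5781]  P^-=[0.1527]  H_jac=[-1.1562]  S=[0.3942]  K=[-0.4480]  nu=[1.5258]  x^+=[-1.2617]  P^+=[0.0736]
step 3: x^-=[-1.2617]  P^-=[0.2036]  H_jac=[-2.5234]  S=[1.4866]  K=[-0.3456]  nu=[-3.2718]  x^+=[-0.1308]  P^+=[0.0260]

K[0,0] = -0.3456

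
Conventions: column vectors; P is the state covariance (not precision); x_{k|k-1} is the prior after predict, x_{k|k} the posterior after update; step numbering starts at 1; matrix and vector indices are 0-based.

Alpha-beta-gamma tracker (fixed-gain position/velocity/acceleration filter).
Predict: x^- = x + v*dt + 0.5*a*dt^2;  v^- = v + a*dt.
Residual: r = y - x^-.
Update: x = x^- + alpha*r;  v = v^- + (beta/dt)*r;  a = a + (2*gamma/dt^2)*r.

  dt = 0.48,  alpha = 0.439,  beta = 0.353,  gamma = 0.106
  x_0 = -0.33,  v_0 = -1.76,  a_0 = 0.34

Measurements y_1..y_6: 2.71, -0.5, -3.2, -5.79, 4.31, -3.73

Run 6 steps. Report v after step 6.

step 1: x_pred=-1.1356  r=3.8456  x^+=0.5526  v^+=1.2313  a^+=3.8785
step 2: x_pred=1.5904  r=-2.0904  x^+=0.6727  v^+=1.5557  a^+=1.9550
step 3: x_pred=1.6447  r=-4.8447  x^+=-0.4821  v^+=-1.0688  a^+=-2.5028
step 4: x_pred=-1.2835  r=-4.5065  x^+=-3.2618  v^+=-5.5843  a^+=-6.6494
step 5: x_pred=-6.7083  r=11.0183  x^+=-1.8713  v^+=-0.6730  a^+=3.4890
step 6: x_pred=-1.7924  r=-1.9376  x^+=-2.6430  v^+=-0.4232  a^+=1.7061

v_post = -0.4232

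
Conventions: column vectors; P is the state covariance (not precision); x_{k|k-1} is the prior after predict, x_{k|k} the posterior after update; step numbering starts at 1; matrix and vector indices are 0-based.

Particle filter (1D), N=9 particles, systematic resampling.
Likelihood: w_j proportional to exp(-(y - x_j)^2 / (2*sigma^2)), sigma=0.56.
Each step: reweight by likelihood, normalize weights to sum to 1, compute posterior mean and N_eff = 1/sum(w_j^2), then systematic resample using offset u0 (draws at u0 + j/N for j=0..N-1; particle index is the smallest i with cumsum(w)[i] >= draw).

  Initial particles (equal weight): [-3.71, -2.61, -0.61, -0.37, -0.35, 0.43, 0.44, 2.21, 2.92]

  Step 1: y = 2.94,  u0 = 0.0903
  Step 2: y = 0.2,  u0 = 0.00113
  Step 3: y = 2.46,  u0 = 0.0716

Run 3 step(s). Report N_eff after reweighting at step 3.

N_eff = 9.0000

step 1: w=[0.0000, 0.0000, 0.0000, 0.0000, 0.0000, 0.0000, 0.0000, 0.2996, 0.7003]  mean=2.7071  Neff=1.7235  idx=[7, 7, 8, 8, 8, 8, 8, 8, 8]
step 2: w=[0.4919, 0.4919, 0.0023, 0.0023, 0.0023, 0.0023, 0.0023, 0.0023, 0.0023]  mean=2.2216  Neff=2.0666  idx=[0, 0, 0, 0, 0, 1, 1, 1, 1]
step 3: w=[0.1111, 0.1111, 0.1111, 0.1111, 0.1111, 0.1111, 0.1111, 0.1111, 0.1111]  mean=2.2100  Neff=9.0000  idx=[0, 1, 2, 3, 4, 5, 6, 7, 8]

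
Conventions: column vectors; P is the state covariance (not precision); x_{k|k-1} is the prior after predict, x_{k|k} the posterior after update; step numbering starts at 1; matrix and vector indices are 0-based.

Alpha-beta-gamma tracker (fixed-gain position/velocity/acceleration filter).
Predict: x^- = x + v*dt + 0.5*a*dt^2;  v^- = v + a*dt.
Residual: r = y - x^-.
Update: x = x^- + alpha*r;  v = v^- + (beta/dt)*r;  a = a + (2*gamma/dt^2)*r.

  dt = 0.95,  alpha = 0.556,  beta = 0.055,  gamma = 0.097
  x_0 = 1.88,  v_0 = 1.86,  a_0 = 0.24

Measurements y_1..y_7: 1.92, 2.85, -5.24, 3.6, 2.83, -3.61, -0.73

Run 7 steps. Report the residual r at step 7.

step 1: x_pred=3.7553  r=-1.8353  x^+=2.7349  v^+=1.9817  a^+=-0.1545
step 2: x_pred=4.5478  r=-1.6978  x^+=3.6038  v^+=1.7367  a^+=-0.5195
step 3: x_pred=5.0192  r=-10.2592  x^+=-0.6849  v^+=0.6492  a^+=-2.7248
step 4: x_pred=-1.2977  r=4.8977  x^+=1.4254  v^+=-1.6558  a^+=-1.6720
step 5: x_pred=-0.9021  r=3.7321  x^+=1.1730  v^+=-3.0281  a^+=-0.8697
step 6: x_pred=-2.0962  r=-1.5138  x^+=-2.9379  v^+=-3.9420  a^+=-1.1951
step 7: x_pred=-7.2221  r=6.4921  x^+=-3.6125  v^+=-4.7015  a^+=0.2004

resid = 6.4921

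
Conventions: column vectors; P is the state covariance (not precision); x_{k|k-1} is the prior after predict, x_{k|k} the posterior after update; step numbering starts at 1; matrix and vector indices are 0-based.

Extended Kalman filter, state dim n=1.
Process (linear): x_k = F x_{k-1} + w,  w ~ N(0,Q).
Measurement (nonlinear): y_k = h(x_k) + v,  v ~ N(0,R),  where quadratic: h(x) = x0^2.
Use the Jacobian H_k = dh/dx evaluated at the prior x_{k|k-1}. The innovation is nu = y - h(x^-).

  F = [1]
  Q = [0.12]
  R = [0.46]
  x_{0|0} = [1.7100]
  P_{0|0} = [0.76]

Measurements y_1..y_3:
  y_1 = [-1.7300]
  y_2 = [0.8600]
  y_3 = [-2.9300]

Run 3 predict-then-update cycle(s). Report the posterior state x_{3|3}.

step 1: x^-=[1.7100]  P^-=[0.8800]  H_jac=[3.4200]  S=[10.7528]  K=[0.2799]  nu=[-4.6541]  x^+=[0.4074]  P^+=[0.0376]
step 2: x^-=[0.4074]  P^-=[0.1576]  H_jac=[0.8147]  S=[0.5646]  K=[0.2275]  nu=[0.6941]  x^+=[0.5652]  P^+=[0.1284]
step 3: x^-=[0.5652]  P^-=[0.2484]  H_jac=[1.1305]  S=[0.7775]  K=[0.3612]  nu=[-3.2495]  x^+=[-0.6085]  P^+=[0.1470]

x_post = [-0.6085]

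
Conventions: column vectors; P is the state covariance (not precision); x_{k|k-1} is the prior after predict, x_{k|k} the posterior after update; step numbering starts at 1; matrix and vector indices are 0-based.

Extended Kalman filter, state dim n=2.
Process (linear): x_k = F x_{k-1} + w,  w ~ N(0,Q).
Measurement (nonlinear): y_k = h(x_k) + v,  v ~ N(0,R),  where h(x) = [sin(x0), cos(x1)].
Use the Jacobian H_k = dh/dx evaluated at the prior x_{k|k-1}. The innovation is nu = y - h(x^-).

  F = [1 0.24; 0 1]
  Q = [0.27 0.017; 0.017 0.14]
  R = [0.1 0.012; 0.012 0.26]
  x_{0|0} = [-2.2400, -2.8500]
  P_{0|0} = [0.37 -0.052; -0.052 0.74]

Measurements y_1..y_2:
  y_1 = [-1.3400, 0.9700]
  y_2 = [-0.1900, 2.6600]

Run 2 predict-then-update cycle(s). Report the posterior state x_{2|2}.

step 1: x^-=[-2.9240, -2.8500]  P^-=[0.6577 0.1426; 0.1426 0.8800]  H_jac=[-0.9764 0.0000; 0.0000 0.2875]  S=[0.7270 -0.0280; -0.0280 0.3327]  K=[-0.8814 0.0490; -0.1627 0.7466]  nu=[-1.1241, 1.9278]  x^+=[-1.8388, -1.2277]  P^+=[0.0897 0.0075; 0.0075 0.6685]
step 2: x^-=[-2.1335, -1.2277]  P^-=[0.4018 0.1849; 0.1849 0.8085]  H_jac=[-0.5335 0.0000; 0.0000 0.9417]  S=[0.2143 -0.0809; -0.0809 0.9770]  K=[-0.9628 0.0985; -0.1715 0.7651]  nu=[0.6558, 2.3236]  x^+=[-2.5360, 0.4376]  P^+=[0.1783 0.0149; 0.0149 0.2090]

x_post = [-2.5360, 0.4376]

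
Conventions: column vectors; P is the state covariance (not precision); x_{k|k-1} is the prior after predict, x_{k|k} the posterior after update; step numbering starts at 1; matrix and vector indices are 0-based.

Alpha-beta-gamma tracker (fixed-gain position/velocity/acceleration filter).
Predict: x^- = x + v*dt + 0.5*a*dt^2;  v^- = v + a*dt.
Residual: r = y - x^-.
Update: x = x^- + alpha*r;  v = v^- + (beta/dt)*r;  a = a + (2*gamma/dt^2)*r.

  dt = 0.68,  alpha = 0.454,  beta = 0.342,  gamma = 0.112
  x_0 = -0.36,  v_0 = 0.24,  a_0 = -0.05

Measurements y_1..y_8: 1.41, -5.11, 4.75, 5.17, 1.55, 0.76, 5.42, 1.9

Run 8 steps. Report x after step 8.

x_post = 3.5954

step 1: x_pred=-0.2084  r=1.6184  x^+=0.5264  v^+=1.0199  a^+=0.7340
step 2: x_pred=1.3896  r=-6.4996  x^+=-1.5612  v^+=-1.7499  a^+=-2.4146
step 3: x_pred=-3.3094  r=8.0594  x^+=0.3496  v^+=0.6616  a^+=1.4896
step 4: x_pred=1.1438  r=4.0262  x^+=2.9717  v^+=3.6994  a^+=3.4400
step 5: x_pred=6.2826  r=-4.7326  x^+=4.1340  v^+=3.6583  a^+=1.1473
step 6: x_pred=6.8870  r=-6.1270  x^+=4.1053  v^+=1.3570  a^+=-1.8207
step 7: x_pred=4.6072  r=0.8128  x^+=4.9762  v^+=0.5278  a^+=-1.4270
step 8: x_pred=5.0052  r=-3.1052  x^+=3.5954  v^+=-2.0043  a^+=-2.9312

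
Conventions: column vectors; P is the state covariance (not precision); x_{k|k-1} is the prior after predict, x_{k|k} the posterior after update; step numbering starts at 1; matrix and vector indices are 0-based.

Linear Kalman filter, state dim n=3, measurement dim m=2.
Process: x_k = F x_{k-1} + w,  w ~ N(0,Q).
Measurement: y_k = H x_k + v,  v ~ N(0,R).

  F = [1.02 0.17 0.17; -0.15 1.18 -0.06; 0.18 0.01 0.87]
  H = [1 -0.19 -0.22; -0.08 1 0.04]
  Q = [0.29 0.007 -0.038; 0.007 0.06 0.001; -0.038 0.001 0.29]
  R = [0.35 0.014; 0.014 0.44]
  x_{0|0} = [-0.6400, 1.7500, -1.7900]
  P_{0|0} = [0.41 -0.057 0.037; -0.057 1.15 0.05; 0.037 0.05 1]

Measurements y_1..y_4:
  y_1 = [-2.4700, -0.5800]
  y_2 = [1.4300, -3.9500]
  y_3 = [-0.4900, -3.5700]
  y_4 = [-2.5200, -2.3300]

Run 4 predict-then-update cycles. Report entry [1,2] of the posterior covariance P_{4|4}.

step 1: x^-=[-0.6596, 2.2684, -1.6550]  P^-=[0.7747 0.1039 0.2263; 0.1039 1.6878 -0.0146; 0.2263 -0.0146 1.0726]  S=[1.0972 -0.2562; -0.2562 2.1153]  K=[0.6672 0.1049; -0.0095 0.7926; -0.0053 0.0042]  nu=[-1.7435, -2.8350]  x^+=[-2.1202, 0.0381, -1.6575]  P^+=[0.2989 0.0702 0.2298; 0.0702 0.3551 -0.0228; 0.2298 -0.0228 1.0725]
step 2: x^-=[-2.4379, 0.4625, -1.8232]  P^-=[0.7449 0.0800 0.3865; 0.0800 0.5476 -0.0999; 0.3865 -0.0999 1.1833]  S=[0.9631 -0.0338; -0.0338 0.9710]  K=[0.6715 0.0604; 0.0173 0.5538; 0.1479 -0.0808]  nu=[3.5547, -4.5346]  x^+=[-0.3247, -1.9873, -0.9311]  P^+=[0.3099 0.0490 0.2941; 0.0490 0.2501 -0.0562; 0.2941 -0.0562 1.1551]
step 3: x^-=[-0.8273, -2.2405, -0.8884]  P^-=[0.7687 0.0195 0.4537; 0.0195 0.4153 -0.1536; 0.4537 -0.1536 1.2657]  S=[0.9751 -0.0567; -0.0567 0.8439]  K=[0.6832 0.0176; 0.0018 0.4831; 0.2009 -0.1515]  nu=[-0.2838, -1.3602]  x^+=[-1.0452, -2.8981, -0.7393]  P^+=[0.3147 0.0298 0.3165; 0.0298 0.2184 -0.0867; 0.3165 -0.0867 1.2035]
step 4: x^-=[-1.6844, -3.2186, -0.8603]  P^-=[0.7736 -0.0184 0.4769; -0.0184 0.3830 -0.1951; 0.4769 -0.1951 1.3089]  S=[0.9816 -0.0790; -0.0790 0.8143]  K=[0.6840 -0.0088; -0.0120 0.4614; 0.2141 -0.2014]  nu=[-1.6364, 0.7882]  x^+=[-2.8107, -2.8352, -1.3694]  P^+=[0.3133 0.0179 0.3207; 0.0179 0.2086 -0.1089; 0.3207 -0.1089 1.2240]

P_post[1,2] = -0.1089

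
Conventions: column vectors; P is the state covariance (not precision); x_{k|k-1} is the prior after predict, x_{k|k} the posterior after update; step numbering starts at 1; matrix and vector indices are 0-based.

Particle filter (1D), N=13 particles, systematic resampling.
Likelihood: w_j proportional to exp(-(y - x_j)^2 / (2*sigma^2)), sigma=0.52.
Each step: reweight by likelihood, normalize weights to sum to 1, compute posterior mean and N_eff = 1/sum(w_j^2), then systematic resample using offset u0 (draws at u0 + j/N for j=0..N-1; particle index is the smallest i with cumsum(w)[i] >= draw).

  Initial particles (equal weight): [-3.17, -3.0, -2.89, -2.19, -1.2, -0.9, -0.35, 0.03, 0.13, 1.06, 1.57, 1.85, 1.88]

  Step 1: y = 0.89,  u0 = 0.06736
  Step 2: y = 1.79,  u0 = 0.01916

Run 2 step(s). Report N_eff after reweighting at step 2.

step 1: w=[0.0000, 0.0000, 0.0000, 0.0000, 0.0001, 0.0011, 0.0245, 0.1071, 0.1445, 0.3986, 0.1788, 0.0765, 0.0687]  mean=0.9862  Neff=4.2660  idx=[7, 8, 8, 9, 9, 9, 9, 9, 10, 10, 10, 11, 12]
step 2: w=[0.0005, 0.0009, 0.0009, 0.0565, 0.0565, 0.0565, 0.0565, 0.0565, 0.1385, 0.1385, 0.1385, 0.1504, 0.1492]  mean=1.5108  Neff=8.4472  idx=[3, 4, 6, 7, 8, 8, 9, 9, 10, 11, 11, 12, 12]

N_eff = 8.4472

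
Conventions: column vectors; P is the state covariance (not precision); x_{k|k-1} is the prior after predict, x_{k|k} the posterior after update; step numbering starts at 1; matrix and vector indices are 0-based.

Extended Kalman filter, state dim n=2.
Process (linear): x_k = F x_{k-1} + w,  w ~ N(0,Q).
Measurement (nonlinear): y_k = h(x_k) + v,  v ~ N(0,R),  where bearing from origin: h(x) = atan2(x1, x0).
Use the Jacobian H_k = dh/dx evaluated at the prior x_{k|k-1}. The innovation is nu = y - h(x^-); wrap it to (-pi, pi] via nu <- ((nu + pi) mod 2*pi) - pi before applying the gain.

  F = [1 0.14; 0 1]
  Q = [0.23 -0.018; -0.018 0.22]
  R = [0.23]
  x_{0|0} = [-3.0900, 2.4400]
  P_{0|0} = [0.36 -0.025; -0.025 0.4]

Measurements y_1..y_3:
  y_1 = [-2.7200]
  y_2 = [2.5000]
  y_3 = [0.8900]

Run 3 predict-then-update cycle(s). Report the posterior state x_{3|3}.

step 1: x^-=[-2.7484, 2.4400]  P^-=[0.5908 0.0130; 0.0130 0.6200]  H_jac=[-0.1806 -0.2035]  S=[0.2759]  K=[-0.3964; -0.4658]  nu=[1.1476]  x^+=[-3.2033, 1.9055]  P^+=[0.5475 -0.0379; -0.0379 0.5601]
step 2: x^-=[-2.9366, 1.9055]  P^-=[0.7778 0.0225; 0.0225 0.7801]  H_jac=[-0.1555 -0.2396]  S=[0.2953]  K=[-0.4278; -0.6450]  nu=[-0.0660]  x^+=[-2.9083, 1.9481]  P^+=[0.7238 -0.0590; -0.0590 0.6573]
step 3: x^-=[-2.6356, 1.9481]  P^-=[0.9501 0.0150; 0.0150 0.8773]  H_jac=[-0.1814 -0.2454]  S=[0.3154]  K=[-0.5580; -0.6911]  nu=[-1.6151]  x^+=[-1.7344, 3.0643]  P^+=[0.8519 -0.1066; -0.1066 0.7267]

x_post = [-1.7344, 3.0643]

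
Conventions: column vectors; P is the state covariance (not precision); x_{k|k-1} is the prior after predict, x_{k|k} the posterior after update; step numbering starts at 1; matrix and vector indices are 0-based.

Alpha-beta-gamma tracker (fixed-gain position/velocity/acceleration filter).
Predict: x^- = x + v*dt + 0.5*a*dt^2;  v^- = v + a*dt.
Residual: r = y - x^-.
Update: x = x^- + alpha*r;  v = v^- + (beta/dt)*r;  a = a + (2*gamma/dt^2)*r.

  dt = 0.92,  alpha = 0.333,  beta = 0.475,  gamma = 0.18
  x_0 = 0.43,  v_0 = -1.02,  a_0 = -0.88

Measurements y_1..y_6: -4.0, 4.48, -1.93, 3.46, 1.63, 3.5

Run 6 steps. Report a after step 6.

step 1: x_pred=-0.8808  r=-3.1192  x^+=-1.9195  v^+=-3.4400  a^+=-2.2067
step 2: x_pred=-6.0182  r=10.4982  x^+=-2.5223  v^+=-0.0499  a^+=2.2585
step 3: x_pred=-1.6124  r=-0.3176  x^+=-1.7182  v^+=1.8640  a^+=2.1235
step 4: x_pred=0.8953  r=2.5647  x^+=1.7494  v^+=5.1417  a^+=3.2143
step 5: x_pred=7.8400  r=-6.2100  x^+=5.7721  v^+=4.8926  a^+=0.5730
step 6: x_pred=10.5158  r=-7.0158  x^+=8.1795  v^+=1.7975  a^+=-2.4110

a_post = -2.4110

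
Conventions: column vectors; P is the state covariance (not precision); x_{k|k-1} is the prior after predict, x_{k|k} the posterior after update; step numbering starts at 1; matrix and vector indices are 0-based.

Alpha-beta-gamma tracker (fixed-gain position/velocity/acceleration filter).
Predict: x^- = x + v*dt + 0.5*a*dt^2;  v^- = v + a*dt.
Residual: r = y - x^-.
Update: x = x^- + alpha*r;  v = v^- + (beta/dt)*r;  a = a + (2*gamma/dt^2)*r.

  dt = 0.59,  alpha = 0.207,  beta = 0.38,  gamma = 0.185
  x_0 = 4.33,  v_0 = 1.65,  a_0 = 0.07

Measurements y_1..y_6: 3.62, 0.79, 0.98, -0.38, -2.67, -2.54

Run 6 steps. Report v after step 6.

v_post = 1.2977

step 1: x_pred=5.3157  r=-1.6957  x^+=4.9647  v^+=0.5992  a^+=-1.7324
step 2: x_pred=5.0167  r=-4.2267  x^+=4.1417  v^+=-3.1452  a^+=-6.2249
step 3: x_pred=1.2026  r=-0.2226  x^+=1.1565  v^+=-6.9613  a^+=-6.4616
step 4: x_pred=-4.0753  r=3.6953  x^+=-3.3103  v^+=-8.3936  a^+=-2.5338
step 5: x_pred=-8.7036  r=6.0336  x^+=-7.4546  v^+=-6.0026  a^+=3.8793
step 6: x_pred=-10.3210  r=7.7810  x^+=-8.7103  v^+=1.2977  a^+=12.1498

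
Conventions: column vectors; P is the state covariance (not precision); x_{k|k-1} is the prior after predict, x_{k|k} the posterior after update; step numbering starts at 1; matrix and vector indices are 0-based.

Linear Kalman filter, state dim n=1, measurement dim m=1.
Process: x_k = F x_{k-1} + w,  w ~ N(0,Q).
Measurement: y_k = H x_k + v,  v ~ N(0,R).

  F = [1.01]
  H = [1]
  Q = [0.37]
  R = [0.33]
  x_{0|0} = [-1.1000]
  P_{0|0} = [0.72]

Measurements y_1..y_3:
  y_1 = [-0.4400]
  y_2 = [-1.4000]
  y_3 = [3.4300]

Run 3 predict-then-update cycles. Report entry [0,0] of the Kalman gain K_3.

K[0,0] = 0.6416

step 1: x^-=[-1.1110]  P^-=[1.1045]  S=[1.4345]  K=[0.7700]  nu=[0.6710]  x^+=[-0.5944]  P^+=[0.2541]
step 2: x^-=[-0.6003]  P^-=[0.6292]  S=[0.9592]  K=[0.6560]  nu=[-0.7997]  x^+=[-1.1249]  P^+=[0.2165]
step 3: x^-=[-1.1361]  P^-=[0.5908]  S=[0.9208]  K=[0.6416]  nu=[4.5661]  x^+=[1.7936]  P^+=[0.2117]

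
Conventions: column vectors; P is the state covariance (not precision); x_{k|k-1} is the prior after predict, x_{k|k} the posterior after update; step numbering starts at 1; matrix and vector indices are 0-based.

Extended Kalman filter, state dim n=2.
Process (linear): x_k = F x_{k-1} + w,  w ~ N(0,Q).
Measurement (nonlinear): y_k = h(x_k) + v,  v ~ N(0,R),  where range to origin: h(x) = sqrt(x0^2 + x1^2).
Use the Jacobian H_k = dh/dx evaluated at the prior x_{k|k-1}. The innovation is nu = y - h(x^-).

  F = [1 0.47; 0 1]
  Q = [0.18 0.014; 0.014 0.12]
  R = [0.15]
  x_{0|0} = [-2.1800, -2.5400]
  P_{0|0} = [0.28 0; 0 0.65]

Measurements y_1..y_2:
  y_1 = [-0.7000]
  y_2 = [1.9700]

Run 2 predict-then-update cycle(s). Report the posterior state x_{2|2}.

x_post = [-0.1720, 1.6066]

step 1: x^-=[-3.3738, -2.5400]  P^-=[0.6036 0.3195; 0.3195 0.7700]  H_jac=[-0.7989 -0.6015]  S=[1.1208]  K=[-0.6017; -0.6409]  nu=[-4.9230]  x^+=[-0.4117, 0.6153]  P^+=[0.1978 -0.1127; -0.1127 0.3096]
step 2: x^-=[-0.1225, 0.6153]  P^-=[0.3403 0.0468; 0.0468 0.4296]  H_jac=[-0.1953 0.9807]  S=[0.5582]  K=[-0.0369; 0.7383]  nu=[1.3426]  x^+=[-0.1720, 1.6066]  P^+=[0.3395 0.0620; 0.0620 0.1253]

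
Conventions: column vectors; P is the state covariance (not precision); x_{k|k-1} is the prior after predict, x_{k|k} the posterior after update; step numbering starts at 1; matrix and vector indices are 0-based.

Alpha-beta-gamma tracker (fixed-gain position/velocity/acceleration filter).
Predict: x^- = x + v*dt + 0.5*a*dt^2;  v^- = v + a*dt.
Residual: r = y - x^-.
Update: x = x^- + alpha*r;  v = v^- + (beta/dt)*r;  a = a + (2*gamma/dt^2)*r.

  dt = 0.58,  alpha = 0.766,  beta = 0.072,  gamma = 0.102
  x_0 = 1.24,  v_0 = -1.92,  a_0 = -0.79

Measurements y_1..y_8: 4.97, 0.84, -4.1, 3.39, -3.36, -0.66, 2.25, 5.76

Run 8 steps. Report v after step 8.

v_post = 2.0784

step 1: x_pred=-0.0065  r=4.9765  x^+=3.8055  v^+=-1.7604  a^+=2.2278
step 2: x_pred=3.1592  r=-2.3192  x^+=1.3827  v^+=-0.7562  a^+=0.8214
step 3: x_pred=1.0823  r=-5.1823  x^+=-2.8873  v^+=-0.9231  a^+=-2.3212
step 4: x_pred=-3.8131  r=7.2031  x^+=1.7045  v^+=-1.3752  a^+=2.0469
step 5: x_pred=1.2512  r=-4.6112  x^+=-2.2810  v^+=-0.7604  a^+=-0.7494
step 6: x_pred=-2.8480  r=2.1880  x^+=-1.1720  v^+=-0.9234  a^+=0.5775
step 7: x_pred=-1.6104  r=3.8604  x^+=1.3467  v^+=-0.1092  a^+=2.9186
step 8: x_pred=1.7742  r=3.9858  x^+=4.8273  v^+=2.0784  a^+=5.3356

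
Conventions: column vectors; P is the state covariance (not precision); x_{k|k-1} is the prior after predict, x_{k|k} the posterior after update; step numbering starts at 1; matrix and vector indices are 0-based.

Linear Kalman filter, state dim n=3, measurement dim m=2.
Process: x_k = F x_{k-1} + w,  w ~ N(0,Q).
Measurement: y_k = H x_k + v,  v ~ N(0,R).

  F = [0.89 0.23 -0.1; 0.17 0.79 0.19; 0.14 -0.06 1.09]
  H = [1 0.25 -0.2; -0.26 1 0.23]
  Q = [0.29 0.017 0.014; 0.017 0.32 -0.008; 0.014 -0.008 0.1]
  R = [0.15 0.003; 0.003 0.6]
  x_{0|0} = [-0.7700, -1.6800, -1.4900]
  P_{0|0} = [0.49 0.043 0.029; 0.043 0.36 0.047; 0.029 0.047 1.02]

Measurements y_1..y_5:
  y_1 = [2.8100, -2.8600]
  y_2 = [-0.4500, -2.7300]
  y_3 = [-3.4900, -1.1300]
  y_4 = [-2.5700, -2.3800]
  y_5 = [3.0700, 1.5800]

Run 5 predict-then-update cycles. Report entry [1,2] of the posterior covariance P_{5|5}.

P_post[1,2] = 0.0640

step 1: x^-=[-0.9227, -1.7412, -1.6311]  P^-=[0.7177 0.1718 -0.0022; 0.1718 0.6232 0.2482; -0.0022 0.2482 1.3247]  S=[1.0216 0.0359; 0.0359 1.3669]  K=[0.7461 -0.0308; 0.2560 0.4583; -0.2152 0.4106]  nu=[3.8418, -0.9835]  x^+=[1.9738, -1.2085, -2.8618]  P^+=[0.1494 -0.0160 0.1678; -0.0160 0.2607 0.0471; 0.1678 0.0471 1.0533]
step 2: x^-=[1.7649, -1.1629, -2.7705]  P^-=[0.3941 0.0790 0.0871; 0.0790 0.5458 0.2753; 0.0871 0.2753 1.4007]  S=[0.6113 0.0317; 0.0317 1.3217]  K=[0.6494 -0.0182; 0.2395 0.4396; -0.2260 0.4403]  nu=[-2.4783, -0.4710]  x^+=[0.1642, -1.9634, -2.4178]  P^+=[0.1366 -0.0144 0.1782; -0.0144 0.2487 0.0524; 0.1782 0.0524 1.1195]
step 3: x^-=[-0.0637, -1.9826, -2.4946]  P^-=[0.3825 0.0761 0.0897; 0.0761 0.5429 0.2961; 0.0897 0.2961 1.4814]  S=[0.5983 0.0254; 0.0254 1.3330]  K=[0.6418 -0.0143; 0.2365 0.4390; -0.2413 0.4648]  nu=[-3.4296, 1.4098]  x^+=[-2.2849, -2.1746, -1.0118]  P^+=[0.1363 -0.0134 0.1835; -0.0134 0.2473 0.0581; 0.1835 0.0581 1.1642]
step 4: x^-=[-2.4325, -2.2986, -1.2923]  P^-=[0.3818 0.0763 0.0913; 0.0763 0.5460 0.3116; 0.0913 0.3116 1.5354]  S=[0.5979 0.0223; 0.0223 1.3457]  K=[0.6405 -0.0121; 0.2353 0.4403; -0.2485 0.4804]  nu=[0.1787, -0.4166]  x^+=[-2.3130, -2.4400, -1.5368]  P^+=[0.1367 -0.0129 0.1874; -0.0129 0.2473 0.0618; 0.1874 0.0618 1.1932]
step 5: x^-=[-2.4661, -2.6128, -1.8526]  P^-=[0.3819 0.0767 0.0928; 0.0767 0.5486 0.3216; 0.0928 0.3216 1.5706]  S=[0.5980 0.0207; 0.0207 1.3544]  K=[0.6399 -0.0107; 0.2348 0.4413; -0.2526 0.4902]  nu=[5.8188, 3.9777]  x^+=[1.2149, 0.5089, -1.3725]  P^+=[0.1371 -0.0125 0.1900; -0.0125 0.2475 0.0640; 0.1900 0.0640 1.2121]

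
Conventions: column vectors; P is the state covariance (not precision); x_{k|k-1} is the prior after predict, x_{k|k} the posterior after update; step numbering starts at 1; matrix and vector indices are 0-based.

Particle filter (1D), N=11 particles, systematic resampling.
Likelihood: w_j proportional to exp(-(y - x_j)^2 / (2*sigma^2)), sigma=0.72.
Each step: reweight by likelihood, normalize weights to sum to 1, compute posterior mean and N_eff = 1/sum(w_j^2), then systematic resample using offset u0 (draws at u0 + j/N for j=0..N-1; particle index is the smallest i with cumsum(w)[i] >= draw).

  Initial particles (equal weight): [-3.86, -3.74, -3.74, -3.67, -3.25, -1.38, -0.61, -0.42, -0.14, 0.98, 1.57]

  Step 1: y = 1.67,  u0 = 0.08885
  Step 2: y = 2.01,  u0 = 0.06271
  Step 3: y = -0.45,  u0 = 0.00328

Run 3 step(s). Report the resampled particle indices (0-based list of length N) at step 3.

step 1: w=[0.0000, 0.0000, 0.0000, 0.0000, 0.0000, 0.0001, 0.0039, 0.0088, 0.0252, 0.3747, 0.5874]  mean=1.2796  Neff=2.0572  idx=[9, 9, 9, 9, 10, 10, 10, 10, 10, 10, 10]
step 2: w=[0.0496, 0.0496, 0.0496, 0.0496, 0.1145, 0.1145, 0.1145, 0.1145, 0.1145, 0.1145, 0.1145]  mean=1.4529  Neff=9.8395  idx=[1, 3, 4, 5, 5, 6, 7, 8, 9, 9, 10]
step 3: w=[0.3064, 0.3064, 0.0430, 0.0430, 0.0430, 0.0430, 0.0430, 0.0430, 0.0430, 0.0430, 0.0430]  mean=1.2084  Neff=4.8917  idx=[0, 0, 0, 0, 1, 1, 1, 2, 4, 6, 8]

resampled_idx = [0, 0, 0, 0, 1, 1, 1, 2, 4, 6, 8]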